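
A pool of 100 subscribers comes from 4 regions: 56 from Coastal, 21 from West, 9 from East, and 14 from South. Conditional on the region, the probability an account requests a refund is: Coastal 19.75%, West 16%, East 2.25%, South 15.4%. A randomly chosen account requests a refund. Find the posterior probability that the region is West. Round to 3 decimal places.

Unnormalized posteriors (prior × likelihood):
  Coastal: 0.56 × 0.1975 = 0.1106
  West: 0.21 × 0.16 = 0.0336
  East: 0.09 × 0.0225 = 0.002025
  South: 0.14 × 0.154 = 0.02156
Total = 0.167785.
P(West | evidence) = 0.0336 / 0.167785 ≈ 0.200.

0.200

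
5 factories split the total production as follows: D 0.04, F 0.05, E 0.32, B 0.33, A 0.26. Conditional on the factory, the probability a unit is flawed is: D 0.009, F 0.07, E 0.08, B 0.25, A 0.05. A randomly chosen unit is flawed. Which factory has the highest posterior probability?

B

By Bayes' rule, posterior ∝ prior × likelihood:
  D: 0.04 × 0.009 = 0.00036
  F: 0.05 × 0.07 = 0.0035
  E: 0.32 × 0.08 = 0.0256
  B: 0.33 × 0.25 = 0.0825
  A: 0.26 × 0.05 = 0.013
Sum = 0.12496.
Largest term belongs to B, so B is most probable.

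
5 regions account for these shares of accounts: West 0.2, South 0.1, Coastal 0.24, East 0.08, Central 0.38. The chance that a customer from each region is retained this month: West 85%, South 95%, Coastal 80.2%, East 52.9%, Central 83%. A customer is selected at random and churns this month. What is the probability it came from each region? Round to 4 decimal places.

Taking complements, P(churn | each) = West 0.15, South 0.05, Coastal 0.198, East 0.471, Central 0.17.
By Bayes' rule, posterior ∝ prior × likelihood:
  West: 0.2 × 0.15 = 0.03
  South: 0.1 × 0.05 = 0.005
  Coastal: 0.24 × 0.198 = 0.04752
  East: 0.08 × 0.471 = 0.03768
  Central: 0.38 × 0.17 = 0.0646
Total = 0.1848.
P(West | churn) = 0.03/0.1848 ≈ 0.1623
P(South | churn) = 0.005/0.1848 ≈ 0.0271
P(Coastal | churn) = 0.04752/0.1848 ≈ 0.2571
P(East | churn) = 0.03768/0.1848 ≈ 0.2039
P(Central | churn) = 0.0646/0.1848 ≈ 0.3496
(Check: 0.1623+0.0271+0.2571+0.2039+0.3496 = 1.0000.)

West 0.1623, South 0.0271, Coastal 0.2571, East 0.2039, Central 0.3496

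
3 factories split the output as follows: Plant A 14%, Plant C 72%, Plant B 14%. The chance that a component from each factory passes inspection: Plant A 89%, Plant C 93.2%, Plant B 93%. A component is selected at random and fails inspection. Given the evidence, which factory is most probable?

Taking complements, P(nonconforming | each) = Plant A 0.11, Plant C 0.068, Plant B 0.07.
Unnormalized posteriors (prior × likelihood):
  Plant A: 0.14 × 0.11 = 0.0154
  Plant C: 0.72 × 0.068 = 0.04896
  Plant B: 0.14 × 0.07 = 0.0098
Sum = 0.07416.
Largest term belongs to Plant C, so Plant C is most probable.

Plant C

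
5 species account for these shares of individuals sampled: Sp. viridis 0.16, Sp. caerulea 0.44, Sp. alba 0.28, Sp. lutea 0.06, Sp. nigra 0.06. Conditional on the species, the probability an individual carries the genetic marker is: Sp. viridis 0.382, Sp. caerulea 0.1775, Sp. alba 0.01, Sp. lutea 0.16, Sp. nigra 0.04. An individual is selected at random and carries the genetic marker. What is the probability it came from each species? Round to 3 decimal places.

Sp. viridis 0.397, Sp. caerulea 0.507, Sp. alba 0.018, Sp. lutea 0.062, Sp. nigra 0.016

Compute prior × likelihood for every hypothesis:
  Sp. viridis: 0.16 × 0.382 = 0.06112
  Sp. caerulea: 0.44 × 0.1775 = 0.0781
  Sp. alba: 0.28 × 0.01 = 0.0028
  Sp. lutea: 0.06 × 0.16 = 0.0096
  Sp. nigra: 0.06 × 0.04 = 0.0024
Total = 0.15402.
P(Sp. viridis | marker) = 0.06112/0.15402 ≈ 0.397
P(Sp. caerulea | marker) = 0.0781/0.15402 ≈ 0.507
P(Sp. alba | marker) = 0.0028/0.15402 ≈ 0.018
P(Sp. lutea | marker) = 0.0096/0.15402 ≈ 0.062
P(Sp. nigra | marker) = 0.0024/0.15402 ≈ 0.016
(Check: 0.397+0.507+0.018+0.062+0.016 = 1.000.)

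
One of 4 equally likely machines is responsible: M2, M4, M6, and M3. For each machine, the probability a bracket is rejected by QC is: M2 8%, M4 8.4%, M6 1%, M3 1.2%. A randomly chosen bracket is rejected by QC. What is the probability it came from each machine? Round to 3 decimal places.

Since the prior is uniform, the posterior is proportional to the likelihood:
  M2: 0.08
  M4: 0.084
  M6: 0.01
  M3: 0.012
Total = 0.186.
P(M2 | rejected) = 0.08/0.186 ≈ 0.430
P(M4 | rejected) = 0.084/0.186 ≈ 0.452
P(M6 | rejected) = 0.01/0.186 ≈ 0.054
P(M3 | rejected) = 0.012/0.186 ≈ 0.065

M2 0.430, M4 0.452, M6 0.054, M3 0.065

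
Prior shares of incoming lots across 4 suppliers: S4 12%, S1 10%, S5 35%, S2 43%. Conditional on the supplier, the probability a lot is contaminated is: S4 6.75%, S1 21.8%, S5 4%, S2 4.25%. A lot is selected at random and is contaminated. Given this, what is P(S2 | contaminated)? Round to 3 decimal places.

By Bayes' rule, posterior ∝ prior × likelihood:
  S4: 0.12 × 0.0675 = 0.0081
  S1: 0.1 × 0.218 = 0.0218
  S5: 0.35 × 0.04 = 0.014
  S2: 0.43 × 0.0425 = 0.018275
Total = 0.062175.
P(S2 | evidence) = 0.018275 / 0.062175 ≈ 0.294.

0.294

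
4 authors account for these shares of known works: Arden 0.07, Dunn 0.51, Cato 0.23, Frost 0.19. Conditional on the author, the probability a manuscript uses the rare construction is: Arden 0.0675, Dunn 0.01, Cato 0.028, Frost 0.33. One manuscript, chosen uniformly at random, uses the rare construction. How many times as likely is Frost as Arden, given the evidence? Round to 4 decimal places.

Compute prior × likelihood for every hypothesis:
  Arden: 0.07 × 0.0675 = 0.004725
  Dunn: 0.51 × 0.01 = 0.0051
  Cato: 0.23 × 0.028 = 0.00644
  Frost: 0.19 × 0.33 = 0.0627
Normalizing constant = 0.078965.
The ratio is 0.0627 / 0.004725 (the normalizer cancels) = 13.2698.

13.2698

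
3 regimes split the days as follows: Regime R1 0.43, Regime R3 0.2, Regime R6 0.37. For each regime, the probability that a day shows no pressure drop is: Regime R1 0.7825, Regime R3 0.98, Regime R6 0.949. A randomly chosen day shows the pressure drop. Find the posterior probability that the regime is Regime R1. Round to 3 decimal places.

0.804

Taking complements, P(drop | each) = Regime R1 0.2175, Regime R3 0.02, Regime R6 0.051.
Unnormalized posteriors (prior × likelihood):
  Regime R1: 0.43 × 0.2175 = 0.093525
  Regime R3: 0.2 × 0.02 = 0.004
  Regime R6: 0.37 × 0.051 = 0.01887
Normalizing constant = 0.116395.
P(Regime R1 | evidence) = 0.093525 / 0.116395 ≈ 0.804.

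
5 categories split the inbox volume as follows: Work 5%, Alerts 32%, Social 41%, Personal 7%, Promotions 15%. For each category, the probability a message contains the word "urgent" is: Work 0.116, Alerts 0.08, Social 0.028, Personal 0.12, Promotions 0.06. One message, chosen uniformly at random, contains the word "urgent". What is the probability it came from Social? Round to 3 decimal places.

Compute prior × likelihood for every hypothesis:
  Work: 0.05 × 0.116 = 0.0058
  Alerts: 0.32 × 0.08 = 0.0256
  Social: 0.41 × 0.028 = 0.01148
  Personal: 0.07 × 0.12 = 0.0084
  Promotions: 0.15 × 0.06 = 0.009
Total = 0.06028.
P(Social | evidence) = 0.01148 / 0.06028 ≈ 0.190.

0.190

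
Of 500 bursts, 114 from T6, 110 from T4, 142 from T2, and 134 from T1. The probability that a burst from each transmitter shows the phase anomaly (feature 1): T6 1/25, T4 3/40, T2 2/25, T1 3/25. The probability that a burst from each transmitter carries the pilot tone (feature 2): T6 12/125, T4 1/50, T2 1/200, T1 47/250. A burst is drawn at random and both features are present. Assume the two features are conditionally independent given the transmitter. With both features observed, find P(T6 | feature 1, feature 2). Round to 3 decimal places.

By Bayes' rule, posterior ∝ prior × likelihood:
  T6: 0.228 × 0.04 × 0.096 = 0.00087552
  T4: 0.22 × 0.075 × 0.02 = 0.00033
  T2: 0.284 × 0.08 × 0.005 = 0.0001136
  T1: 0.268 × 0.12 × 0.188 = 0.00604608
Total = 0.0073652.
P(T6 | evidence) = 0.00087552 / 0.0073652 ≈ 0.119.

0.119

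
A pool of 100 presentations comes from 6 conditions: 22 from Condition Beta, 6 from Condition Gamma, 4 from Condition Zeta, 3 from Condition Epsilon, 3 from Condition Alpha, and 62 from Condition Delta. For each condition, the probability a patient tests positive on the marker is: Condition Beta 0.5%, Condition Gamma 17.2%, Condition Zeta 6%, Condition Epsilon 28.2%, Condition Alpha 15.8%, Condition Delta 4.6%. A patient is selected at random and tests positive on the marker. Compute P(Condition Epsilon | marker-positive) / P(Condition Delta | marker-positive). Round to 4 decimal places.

0.2966

Prior × likelihood for each hypothesis:
  Condition Beta: 0.22 × 0.005 = 0.0011
  Condition Gamma: 0.06 × 0.172 = 0.01032
  Condition Zeta: 0.04 × 0.06 = 0.0024
  Condition Epsilon: 0.03 × 0.282 = 0.00846
  Condition Alpha: 0.03 × 0.158 = 0.00474
  Condition Delta: 0.62 × 0.046 = 0.02852
Sum = 0.05554.
The ratio is 0.00846 / 0.02852 (the normalizer cancels) = 0.2966.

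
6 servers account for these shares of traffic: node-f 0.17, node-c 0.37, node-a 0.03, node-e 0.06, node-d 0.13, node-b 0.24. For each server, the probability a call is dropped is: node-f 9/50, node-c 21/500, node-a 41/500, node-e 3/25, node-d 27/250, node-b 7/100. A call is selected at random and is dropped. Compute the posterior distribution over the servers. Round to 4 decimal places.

node-f 0.3532, node-c 0.1794, node-a 0.0284, node-e 0.0831, node-d 0.1620, node-b 0.1939

Compute prior × likelihood for every hypothesis:
  node-f: 0.17 × 0.18 = 0.0306
  node-c: 0.37 × 0.042 = 0.01554
  node-a: 0.03 × 0.082 = 0.00246
  node-e: 0.06 × 0.12 = 0.0072
  node-d: 0.13 × 0.108 = 0.01404
  node-b: 0.24 × 0.07 = 0.0168
Normalizing constant = 0.08664.
P(node-f | dropped) = 0.0306/0.08664 ≈ 0.3532
P(node-c | dropped) = 0.01554/0.08664 ≈ 0.1794
P(node-a | dropped) = 0.00246/0.08664 ≈ 0.0284
P(node-e | dropped) = 0.0072/0.08664 ≈ 0.0831
P(node-d | dropped) = 0.01404/0.08664 ≈ 0.1620
P(node-b | dropped) = 0.0168/0.08664 ≈ 0.1939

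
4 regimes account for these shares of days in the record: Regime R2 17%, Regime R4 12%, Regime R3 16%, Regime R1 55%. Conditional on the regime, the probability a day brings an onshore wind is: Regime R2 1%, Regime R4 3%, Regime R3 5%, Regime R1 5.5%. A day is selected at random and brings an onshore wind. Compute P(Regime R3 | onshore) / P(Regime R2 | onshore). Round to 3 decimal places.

4.706

Compute prior × likelihood for every hypothesis:
  Regime R2: 0.17 × 0.01 = 0.0017
  Regime R4: 0.12 × 0.03 = 0.0036
  Regime R3: 0.16 × 0.05 = 0.008
  Regime R1: 0.55 × 0.055 = 0.03025
Sum = 0.04355.
The ratio is 0.008 / 0.0017 (the normalizer cancels) = 4.706.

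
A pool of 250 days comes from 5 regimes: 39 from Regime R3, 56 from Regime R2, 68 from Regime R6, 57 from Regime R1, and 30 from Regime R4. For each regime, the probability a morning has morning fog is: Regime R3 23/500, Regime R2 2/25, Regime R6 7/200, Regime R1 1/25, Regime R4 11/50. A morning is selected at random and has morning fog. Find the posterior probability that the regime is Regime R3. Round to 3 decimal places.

0.102

Unnormalized posteriors (prior × likelihood):
  Regime R3: 0.156 × 0.046 = 0.007176
  Regime R2: 0.224 × 0.08 = 0.01792
  Regime R6: 0.272 × 0.035 = 0.00952
  Regime R1: 0.228 × 0.04 = 0.00912
  Regime R4: 0.12 × 0.22 = 0.0264
Normalizing constant = 0.070136.
P(Regime R3 | evidence) = 0.007176 / 0.070136 ≈ 0.102.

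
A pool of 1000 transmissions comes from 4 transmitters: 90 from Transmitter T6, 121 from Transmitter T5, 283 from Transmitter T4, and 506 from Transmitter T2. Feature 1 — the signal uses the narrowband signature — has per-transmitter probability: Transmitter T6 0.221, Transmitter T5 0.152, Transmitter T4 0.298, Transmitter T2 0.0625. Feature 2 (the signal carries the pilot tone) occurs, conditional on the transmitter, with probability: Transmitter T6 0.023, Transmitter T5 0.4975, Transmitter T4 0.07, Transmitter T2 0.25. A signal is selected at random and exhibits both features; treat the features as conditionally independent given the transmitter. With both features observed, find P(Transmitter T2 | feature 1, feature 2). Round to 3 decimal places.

Compute prior × likelihood for every hypothesis:
  Transmitter T6: 0.09 × 0.221 × 0.023 = 0.00045747
  Transmitter T5: 0.121 × 0.152 × 0.4975 = 0.00915002
  Transmitter T4: 0.283 × 0.298 × 0.07 = 0.00590338
  Transmitter T2: 0.506 × 0.0625 × 0.25 = 0.00790625
Normalizing constant = 0.02341712.
P(Transmitter T2 | evidence) = 0.00790625 / 0.02341712 ≈ 0.338.

0.338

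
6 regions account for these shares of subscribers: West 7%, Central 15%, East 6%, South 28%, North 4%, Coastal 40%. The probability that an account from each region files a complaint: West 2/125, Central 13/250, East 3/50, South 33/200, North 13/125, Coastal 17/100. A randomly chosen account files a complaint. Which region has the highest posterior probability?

By Bayes' rule, posterior ∝ prior × likelihood:
  West: 0.07 × 0.016 = 0.00112
  Central: 0.15 × 0.052 = 0.0078
  East: 0.06 × 0.06 = 0.0036
  South: 0.28 × 0.165 = 0.0462
  North: 0.04 × 0.104 = 0.00416
  Coastal: 0.4 × 0.17 = 0.068
Normalizing constant = 0.13088.
Largest term belongs to Coastal, so Coastal is most probable.

Coastal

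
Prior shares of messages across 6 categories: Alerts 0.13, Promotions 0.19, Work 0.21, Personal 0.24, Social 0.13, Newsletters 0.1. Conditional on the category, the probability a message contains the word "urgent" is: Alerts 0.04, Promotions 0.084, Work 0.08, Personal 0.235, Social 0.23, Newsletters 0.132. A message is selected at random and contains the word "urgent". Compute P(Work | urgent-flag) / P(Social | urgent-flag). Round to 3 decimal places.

Compute prior × likelihood for every hypothesis:
  Alerts: 0.13 × 0.04 = 0.0052
  Promotions: 0.19 × 0.084 = 0.01596
  Work: 0.21 × 0.08 = 0.0168
  Personal: 0.24 × 0.235 = 0.0564
  Social: 0.13 × 0.23 = 0.0299
  Newsletters: 0.1 × 0.132 = 0.0132
Sum = 0.13746.
The ratio is 0.0168 / 0.0299 (the normalizer cancels) = 0.562.

0.562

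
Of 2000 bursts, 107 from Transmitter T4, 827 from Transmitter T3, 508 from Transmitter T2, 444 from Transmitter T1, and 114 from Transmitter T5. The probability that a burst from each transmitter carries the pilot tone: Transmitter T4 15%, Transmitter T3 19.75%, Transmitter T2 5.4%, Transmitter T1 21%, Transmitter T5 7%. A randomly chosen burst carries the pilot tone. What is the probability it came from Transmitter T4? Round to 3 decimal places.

Unnormalized posteriors (prior × likelihood):
  Transmitter T4: 0.0535 × 0.15 = 0.008025
  Transmitter T3: 0.4135 × 0.1975 = 0.08166625
  Transmitter T2: 0.254 × 0.054 = 0.013716
  Transmitter T1: 0.222 × 0.21 = 0.04662
  Transmitter T5: 0.057 × 0.07 = 0.00399
Sum = 0.15401725.
P(Transmitter T4 | evidence) = 0.008025 / 0.15401725 ≈ 0.052.

0.052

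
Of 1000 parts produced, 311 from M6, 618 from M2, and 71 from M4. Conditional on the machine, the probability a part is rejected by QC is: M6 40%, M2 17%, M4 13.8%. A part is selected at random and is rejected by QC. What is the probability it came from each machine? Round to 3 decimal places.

M6 0.520, M2 0.439, M4 0.041

Unnormalized posteriors (prior × likelihood):
  M6: 0.311 × 0.4 = 0.1244
  M2: 0.618 × 0.17 = 0.10506
  M4: 0.071 × 0.138 = 0.009798
Total = 0.239258.
P(M6 | rejected) = 0.1244/0.239258 ≈ 0.520
P(M2 | rejected) = 0.10506/0.239258 ≈ 0.439
P(M4 | rejected) = 0.009798/0.239258 ≈ 0.041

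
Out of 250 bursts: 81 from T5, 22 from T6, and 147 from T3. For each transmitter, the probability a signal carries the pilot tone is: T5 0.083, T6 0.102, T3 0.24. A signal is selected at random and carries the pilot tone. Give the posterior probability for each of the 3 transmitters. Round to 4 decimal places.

T5 0.1519, T6 0.0507, T3 0.7973

Compute prior × likelihood for every hypothesis:
  T5: 0.324 × 0.083 = 0.026892
  T6: 0.088 × 0.102 = 0.008976
  T3: 0.588 × 0.24 = 0.14112
Normalizing constant = 0.176988.
P(T5 | pilot) = 0.026892/0.176988 ≈ 0.1519
P(T6 | pilot) = 0.008976/0.176988 ≈ 0.0507
P(T3 | pilot) = 0.14112/0.176988 ≈ 0.7973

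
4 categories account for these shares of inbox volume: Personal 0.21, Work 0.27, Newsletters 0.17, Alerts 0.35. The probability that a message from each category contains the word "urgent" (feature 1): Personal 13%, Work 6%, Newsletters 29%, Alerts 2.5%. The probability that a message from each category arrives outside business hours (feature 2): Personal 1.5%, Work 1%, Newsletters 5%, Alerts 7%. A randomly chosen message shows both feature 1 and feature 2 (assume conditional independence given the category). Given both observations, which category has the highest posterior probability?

Newsletters

Compute prior × likelihood for every hypothesis:
  Personal: 0.21 × 0.13 × 0.015 = 0.0004095
  Work: 0.27 × 0.06 × 0.01 = 0.000162
  Newsletters: 0.17 × 0.29 × 0.05 = 0.002465
  Alerts: 0.35 × 0.025 × 0.07 = 0.0006125
Sum = 0.003649.
Largest term belongs to Newsletters, so Newsletters is most probable.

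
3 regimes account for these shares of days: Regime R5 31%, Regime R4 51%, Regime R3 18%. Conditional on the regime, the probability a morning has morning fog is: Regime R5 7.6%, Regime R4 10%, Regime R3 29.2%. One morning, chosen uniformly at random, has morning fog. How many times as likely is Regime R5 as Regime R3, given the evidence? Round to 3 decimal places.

Compute prior × likelihood for every hypothesis:
  Regime R5: 0.31 × 0.076 = 0.02356
  Regime R4: 0.51 × 0.1 = 0.051
  Regime R3: 0.18 × 0.292 = 0.05256
Sum = 0.12712.
The ratio is 0.02356 / 0.05256 (the normalizer cancels) = 0.448.

0.448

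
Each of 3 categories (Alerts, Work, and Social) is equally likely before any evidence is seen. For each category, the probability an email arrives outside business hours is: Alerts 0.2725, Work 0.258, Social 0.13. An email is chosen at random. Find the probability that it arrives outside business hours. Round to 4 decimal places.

Since the prior is uniform, the posterior is proportional to the likelihood:
  Alerts: 0.2725
  Work: 0.258
  Social: 0.13
P(off-hours) = (1/3) × (0.2725 + 0.258 + 0.13) = 0.6605/3 ≈ 0.2202.

0.2202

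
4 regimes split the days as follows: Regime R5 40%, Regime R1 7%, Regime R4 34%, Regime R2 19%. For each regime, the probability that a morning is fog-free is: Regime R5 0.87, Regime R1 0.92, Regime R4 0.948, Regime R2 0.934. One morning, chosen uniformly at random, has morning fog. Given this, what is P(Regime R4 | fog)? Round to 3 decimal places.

Taking complements, P(fog | each) = Regime R5 0.13, Regime R1 0.08, Regime R4 0.052, Regime R2 0.066.
Unnormalized posteriors (prior × likelihood):
  Regime R5: 0.4 × 0.13 = 0.052
  Regime R1: 0.07 × 0.08 = 0.0056
  Regime R4: 0.34 × 0.052 = 0.01768
  Regime R2: 0.19 × 0.066 = 0.01254
Normalizing constant = 0.08782.
P(Regime R4 | evidence) = 0.01768 / 0.08782 ≈ 0.201.

0.201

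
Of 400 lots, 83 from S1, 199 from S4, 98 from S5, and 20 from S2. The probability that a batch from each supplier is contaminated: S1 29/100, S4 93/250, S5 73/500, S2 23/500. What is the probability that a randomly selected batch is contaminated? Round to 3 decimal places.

0.283

Compute prior × likelihood for every hypothesis:
  S1: 0.2075 × 0.29 = 0.060175
  S4: 0.4975 × 0.372 = 0.18507
  S5: 0.245 × 0.146 = 0.03577
  S2: 0.05 × 0.046 = 0.0023
P(contaminated) = 0.060175 + 0.18507 + 0.03577 + 0.0023 = 0.283315 → 0.283.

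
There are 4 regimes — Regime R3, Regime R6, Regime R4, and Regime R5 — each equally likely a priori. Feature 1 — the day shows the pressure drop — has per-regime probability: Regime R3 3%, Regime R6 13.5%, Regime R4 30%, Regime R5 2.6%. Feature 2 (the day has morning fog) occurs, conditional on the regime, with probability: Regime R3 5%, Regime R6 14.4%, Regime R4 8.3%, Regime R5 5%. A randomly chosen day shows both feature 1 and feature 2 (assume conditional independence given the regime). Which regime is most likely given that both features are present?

Regime R4

Since the prior is uniform, the posterior is proportional to the likelihood:
  Regime R3: 0.03 × 0.05 = 0.0015
  Regime R6: 0.135 × 0.144 = 0.01944
  Regime R4: 0.3 × 0.083 = 0.0249
  Regime R5: 0.026 × 0.05 = 0.0013
Sum = 0.04714.
Largest term belongs to Regime R4, so Regime R4 is most probable.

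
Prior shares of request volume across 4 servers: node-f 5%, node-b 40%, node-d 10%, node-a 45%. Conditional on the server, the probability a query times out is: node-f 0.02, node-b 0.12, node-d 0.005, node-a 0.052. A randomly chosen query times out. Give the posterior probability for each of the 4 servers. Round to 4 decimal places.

node-f 0.0137, node-b 0.6584, node-d 0.0069, node-a 0.3210

Unnormalized posteriors (prior × likelihood):
  node-f: 0.05 × 0.02 = 0.001
  node-b: 0.4 × 0.12 = 0.048
  node-d: 0.1 × 0.005 = 0.0005
  node-a: 0.45 × 0.052 = 0.0234
Sum = 0.0729.
P(node-f | timeout) = 0.001/0.0729 ≈ 0.0137
P(node-b | timeout) = 0.048/0.0729 ≈ 0.6584
P(node-d | timeout) = 0.0005/0.0729 ≈ 0.0069
P(node-a | timeout) = 0.0234/0.0729 ≈ 0.3210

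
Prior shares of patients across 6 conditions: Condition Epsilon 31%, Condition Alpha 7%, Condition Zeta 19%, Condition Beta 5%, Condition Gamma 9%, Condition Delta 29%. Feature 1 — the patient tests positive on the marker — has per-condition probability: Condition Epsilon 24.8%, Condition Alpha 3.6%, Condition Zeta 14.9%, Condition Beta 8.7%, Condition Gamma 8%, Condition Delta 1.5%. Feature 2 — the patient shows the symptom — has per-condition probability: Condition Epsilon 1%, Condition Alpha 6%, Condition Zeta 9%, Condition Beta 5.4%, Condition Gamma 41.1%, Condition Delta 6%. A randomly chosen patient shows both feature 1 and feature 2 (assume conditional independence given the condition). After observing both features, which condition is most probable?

Condition Gamma

Compute prior × likelihood for every hypothesis:
  Condition Epsilon: 0.31 × 0.248 × 0.01 = 0.0007688
  Condition Alpha: 0.07 × 0.036 × 0.06 = 0.0001512
  Condition Zeta: 0.19 × 0.149 × 0.09 = 0.0025479
  Condition Beta: 0.05 × 0.087 × 0.054 = 0.0002349
  Condition Gamma: 0.09 × 0.08 × 0.411 = 0.0029592
  Condition Delta: 0.29 × 0.015 × 0.06 = 0.000261
Normalizing constant = 0.006923.
Largest term belongs to Condition Gamma, so Condition Gamma is most probable.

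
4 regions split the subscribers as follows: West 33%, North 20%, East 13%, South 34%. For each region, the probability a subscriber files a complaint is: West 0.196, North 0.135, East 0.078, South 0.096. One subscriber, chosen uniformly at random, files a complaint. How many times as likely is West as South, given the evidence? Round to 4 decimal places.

By Bayes' rule, posterior ∝ prior × likelihood:
  West: 0.33 × 0.196 = 0.06468
  North: 0.2 × 0.135 = 0.027
  East: 0.13 × 0.078 = 0.01014
  South: 0.34 × 0.096 = 0.03264
Total = 0.13446.
The ratio is 0.06468 / 0.03264 (the normalizer cancels) = 1.9816.

1.9816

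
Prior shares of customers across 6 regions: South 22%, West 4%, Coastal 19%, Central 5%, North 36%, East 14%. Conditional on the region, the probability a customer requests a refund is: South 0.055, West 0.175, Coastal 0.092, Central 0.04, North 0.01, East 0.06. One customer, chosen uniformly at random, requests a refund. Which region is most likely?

By Bayes' rule, posterior ∝ prior × likelihood:
  South: 0.22 × 0.055 = 0.0121
  West: 0.04 × 0.175 = 0.007
  Coastal: 0.19 × 0.092 = 0.01748
  Central: 0.05 × 0.04 = 0.002
  North: 0.36 × 0.01 = 0.0036
  East: 0.14 × 0.06 = 0.0084
Sum = 0.05058.
Largest term belongs to Coastal, so Coastal is most probable.

Coastal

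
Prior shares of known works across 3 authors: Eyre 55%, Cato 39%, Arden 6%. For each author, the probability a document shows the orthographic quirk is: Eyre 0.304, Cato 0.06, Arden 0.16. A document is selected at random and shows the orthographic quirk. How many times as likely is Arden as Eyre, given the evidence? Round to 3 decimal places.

0.057

By Bayes' rule, posterior ∝ prior × likelihood:
  Eyre: 0.55 × 0.304 = 0.1672
  Cato: 0.39 × 0.06 = 0.0234
  Arden: 0.06 × 0.16 = 0.0096
Normalizing constant = 0.2002.
The ratio is 0.0096 / 0.1672 (the normalizer cancels) = 0.057.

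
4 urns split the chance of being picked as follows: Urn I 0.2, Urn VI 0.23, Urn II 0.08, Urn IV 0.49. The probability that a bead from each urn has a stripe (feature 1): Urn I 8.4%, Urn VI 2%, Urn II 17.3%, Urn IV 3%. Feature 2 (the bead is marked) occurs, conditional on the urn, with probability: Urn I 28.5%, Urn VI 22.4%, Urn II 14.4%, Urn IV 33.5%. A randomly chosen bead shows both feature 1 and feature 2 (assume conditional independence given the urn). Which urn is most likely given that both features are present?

Urn IV

Prior × likelihood for each hypothesis:
  Urn I: 0.2 × 0.084 × 0.285 = 0.004788
  Urn VI: 0.23 × 0.02 × 0.224 = 0.0010304
  Urn II: 0.08 × 0.173 × 0.144 = 0.00199296
  Urn IV: 0.49 × 0.03 × 0.335 = 0.0049245
Total = 0.01273586.
Largest term belongs to Urn IV, so Urn IV is most probable.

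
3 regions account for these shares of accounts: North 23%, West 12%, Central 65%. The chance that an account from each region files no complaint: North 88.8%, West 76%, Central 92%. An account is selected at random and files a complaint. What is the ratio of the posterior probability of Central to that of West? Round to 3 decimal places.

1.806

Taking complements, P(complaint | each) = North 0.112, West 0.24, Central 0.08.
Prior × likelihood for each hypothesis:
  North: 0.23 × 0.112 = 0.02576
  West: 0.12 × 0.24 = 0.0288
  Central: 0.65 × 0.08 = 0.052
Total = 0.10656.
The ratio is 0.052 / 0.0288 (the normalizer cancels) = 1.806.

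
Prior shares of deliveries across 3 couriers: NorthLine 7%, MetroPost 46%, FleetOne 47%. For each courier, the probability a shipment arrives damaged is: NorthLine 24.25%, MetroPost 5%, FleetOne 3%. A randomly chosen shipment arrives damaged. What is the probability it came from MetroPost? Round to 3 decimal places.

0.425

Prior × likelihood for each hypothesis:
  NorthLine: 0.07 × 0.2425 = 0.016975
  MetroPost: 0.46 × 0.05 = 0.023
  FleetOne: 0.47 × 0.03 = 0.0141
Normalizing constant = 0.054075.
P(MetroPost | evidence) = 0.023 / 0.054075 ≈ 0.425.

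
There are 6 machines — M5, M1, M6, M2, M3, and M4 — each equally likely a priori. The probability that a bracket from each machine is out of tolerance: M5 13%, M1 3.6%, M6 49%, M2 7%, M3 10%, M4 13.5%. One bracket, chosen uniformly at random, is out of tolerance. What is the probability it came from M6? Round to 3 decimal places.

Since the prior is uniform, the posterior is proportional to the likelihood:
  M5: 0.13
  M1: 0.036
  M6: 0.49
  M2: 0.07
  M3: 0.1
  M4: 0.135
Sum = 0.961.
P(M6 | evidence) = 0.49 / 0.961 ≈ 0.510.

0.510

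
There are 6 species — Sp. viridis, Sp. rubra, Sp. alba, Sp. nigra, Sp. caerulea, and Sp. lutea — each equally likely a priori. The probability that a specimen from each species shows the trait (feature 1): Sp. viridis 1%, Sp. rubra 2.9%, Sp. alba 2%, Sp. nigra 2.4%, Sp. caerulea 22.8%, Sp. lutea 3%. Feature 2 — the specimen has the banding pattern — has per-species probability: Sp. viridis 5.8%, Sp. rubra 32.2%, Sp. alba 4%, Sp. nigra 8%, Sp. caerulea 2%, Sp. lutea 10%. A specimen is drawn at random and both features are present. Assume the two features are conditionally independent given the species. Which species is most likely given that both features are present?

With a uniform prior (1/6 each), posterior ∝ likelihood:
  Sp. viridis: 0.01 × 0.058 = 0.00058
  Sp. rubra: 0.029 × 0.322 = 0.009338
  Sp. alba: 0.02 × 0.04 = 0.0008
  Sp. nigra: 0.024 × 0.08 = 0.00192
  Sp. caerulea: 0.228 × 0.02 = 0.00456
  Sp. lutea: 0.03 × 0.1 = 0.003
Sum = 0.020198.
Largest term belongs to Sp. rubra, so Sp. rubra is most probable.

Sp. rubra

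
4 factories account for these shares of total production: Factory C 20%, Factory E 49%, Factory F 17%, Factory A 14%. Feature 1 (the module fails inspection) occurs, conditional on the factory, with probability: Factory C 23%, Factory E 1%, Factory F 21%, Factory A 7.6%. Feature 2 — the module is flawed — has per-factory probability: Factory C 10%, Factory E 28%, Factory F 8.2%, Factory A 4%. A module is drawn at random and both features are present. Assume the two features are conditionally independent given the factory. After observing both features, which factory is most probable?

By Bayes' rule, posterior ∝ prior × likelihood:
  Factory C: 0.2 × 0.23 × 0.1 = 0.0046
  Factory E: 0.49 × 0.01 × 0.28 = 0.001372
  Factory F: 0.17 × 0.21 × 0.082 = 0.0029274
  Factory A: 0.14 × 0.076 × 0.04 = 0.0004256
Sum = 0.009325.
Largest term belongs to Factory C, so Factory C is most probable.

Factory C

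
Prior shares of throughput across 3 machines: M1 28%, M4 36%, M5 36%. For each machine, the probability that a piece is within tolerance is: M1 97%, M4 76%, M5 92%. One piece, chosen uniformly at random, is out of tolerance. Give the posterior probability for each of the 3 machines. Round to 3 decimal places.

M1 0.068, M4 0.699, M5 0.233

Taking complements, P(oversize | each) = M1 0.03, M4 0.24, M5 0.08.
Compute prior × likelihood for every hypothesis:
  M1: 0.28 × 0.03 = 0.0084
  M4: 0.36 × 0.24 = 0.0864
  M5: 0.36 × 0.08 = 0.0288
Total = 0.1236.
P(M1 | oversize) = 0.0084/0.1236 ≈ 0.068
P(M4 | oversize) = 0.0864/0.1236 ≈ 0.699
P(M5 | oversize) = 0.0288/0.1236 ≈ 0.233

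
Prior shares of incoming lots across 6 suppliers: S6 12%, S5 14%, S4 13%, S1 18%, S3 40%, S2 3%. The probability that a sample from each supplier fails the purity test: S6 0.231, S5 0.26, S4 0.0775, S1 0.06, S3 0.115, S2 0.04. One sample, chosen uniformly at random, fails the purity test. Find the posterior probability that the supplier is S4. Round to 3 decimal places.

0.076

Unnormalized posteriors (prior × likelihood):
  S6: 0.12 × 0.231 = 0.02772
  S5: 0.14 × 0.26 = 0.0364
  S4: 0.13 × 0.0775 = 0.010075
  S1: 0.18 × 0.06 = 0.0108
  S3: 0.4 × 0.115 = 0.046
  S2: 0.03 × 0.04 = 0.0012
Sum = 0.132195.
P(S4 | evidence) = 0.010075 / 0.132195 ≈ 0.076.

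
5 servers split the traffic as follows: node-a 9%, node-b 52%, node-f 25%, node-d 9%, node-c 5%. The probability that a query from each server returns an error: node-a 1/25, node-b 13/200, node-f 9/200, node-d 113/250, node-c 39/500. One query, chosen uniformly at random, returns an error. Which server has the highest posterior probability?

Compute prior × likelihood for every hypothesis:
  node-a: 0.09 × 0.04 = 0.0036
  node-b: 0.52 × 0.065 = 0.0338
  node-f: 0.25 × 0.045 = 0.01125
  node-d: 0.09 × 0.452 = 0.04068
  node-c: 0.05 × 0.078 = 0.0039
Total = 0.09323.
Largest term belongs to node-d, so node-d is most probable.

node-d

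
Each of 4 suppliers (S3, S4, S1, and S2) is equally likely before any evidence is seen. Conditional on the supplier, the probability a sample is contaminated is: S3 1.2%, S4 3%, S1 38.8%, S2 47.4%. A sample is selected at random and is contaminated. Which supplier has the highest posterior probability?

S2

With a uniform prior (1/4 each), posterior ∝ likelihood:
  S3: 0.012
  S4: 0.03
  S1: 0.388
  S2: 0.474
Sum = 0.904.
Largest term belongs to S2, so S2 is most probable.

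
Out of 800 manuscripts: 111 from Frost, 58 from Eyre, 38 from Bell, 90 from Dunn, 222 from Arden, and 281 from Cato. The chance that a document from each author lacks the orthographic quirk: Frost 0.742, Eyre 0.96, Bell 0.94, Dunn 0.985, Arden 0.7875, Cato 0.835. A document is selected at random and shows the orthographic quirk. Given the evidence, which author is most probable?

Taking complements, P(quirk | each) = Frost 0.258, Eyre 0.04, Bell 0.06, Dunn 0.015, Arden 0.2125, Cato 0.165.
Unnormalized posteriors (prior × likelihood):
  Frost: 0.13875 × 0.258 = 0.0357975
  Eyre: 0.0725 × 0.04 = 0.0029
  Bell: 0.0475 × 0.06 = 0.00285
  Dunn: 0.1125 × 0.015 = 0.0016875
  Arden: 0.2775 × 0.2125 = 0.05896875
  Cato: 0.35125 × 0.165 = 0.05795625
Normalizing constant = 0.16016.
Largest term belongs to Arden, so Arden is most probable.

Arden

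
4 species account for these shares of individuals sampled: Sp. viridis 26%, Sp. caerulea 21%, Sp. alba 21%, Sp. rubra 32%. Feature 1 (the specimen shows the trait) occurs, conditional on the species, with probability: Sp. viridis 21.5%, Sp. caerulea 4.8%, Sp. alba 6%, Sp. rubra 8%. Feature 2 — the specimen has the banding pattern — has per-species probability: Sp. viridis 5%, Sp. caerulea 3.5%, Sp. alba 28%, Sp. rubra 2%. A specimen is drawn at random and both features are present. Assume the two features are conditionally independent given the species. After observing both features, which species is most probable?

Prior × likelihood for each hypothesis:
  Sp. viridis: 0.26 × 0.215 × 0.05 = 0.002795
  Sp. caerulea: 0.21 × 0.048 × 0.035 = 0.0003528
  Sp. alba: 0.21 × 0.06 × 0.28 = 0.003528
  Sp. rubra: 0.32 × 0.08 × 0.02 = 0.000512
Total = 0.0071878.
Largest term belongs to Sp. alba, so Sp. alba is most probable.

Sp. alba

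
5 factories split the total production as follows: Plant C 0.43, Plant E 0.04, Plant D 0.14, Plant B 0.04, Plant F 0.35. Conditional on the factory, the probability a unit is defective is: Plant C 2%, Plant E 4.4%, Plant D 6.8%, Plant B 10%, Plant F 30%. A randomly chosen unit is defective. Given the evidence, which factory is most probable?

Compute prior × likelihood for every hypothesis:
  Plant C: 0.43 × 0.02 = 0.0086
  Plant E: 0.04 × 0.044 = 0.00176
  Plant D: 0.14 × 0.068 = 0.00952
  Plant B: 0.04 × 0.1 = 0.004
  Plant F: 0.35 × 0.3 = 0.105
Sum = 0.12888.
Largest term belongs to Plant F, so Plant F is most probable.

Plant F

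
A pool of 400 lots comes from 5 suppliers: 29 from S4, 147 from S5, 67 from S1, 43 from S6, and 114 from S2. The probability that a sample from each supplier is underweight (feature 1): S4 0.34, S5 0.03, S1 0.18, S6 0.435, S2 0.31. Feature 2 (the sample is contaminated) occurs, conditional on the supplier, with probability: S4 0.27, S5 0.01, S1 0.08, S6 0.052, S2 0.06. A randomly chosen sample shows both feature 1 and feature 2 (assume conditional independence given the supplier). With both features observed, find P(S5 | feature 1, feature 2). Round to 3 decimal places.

Unnormalized posteriors (prior × likelihood):
  S4: 0.0725 × 0.34 × 0.27 = 0.0066555
  S5: 0.3675 × 0.03 × 0.01 = 0.00011025
  S1: 0.1675 × 0.18 × 0.08 = 0.002412
  S6: 0.1075 × 0.435 × 0.052 = 0.00243165
  S2: 0.285 × 0.31 × 0.06 = 0.005301
Sum = 0.0169104.
P(S5 | evidence) = 0.00011025 / 0.0169104 ≈ 0.007.

0.007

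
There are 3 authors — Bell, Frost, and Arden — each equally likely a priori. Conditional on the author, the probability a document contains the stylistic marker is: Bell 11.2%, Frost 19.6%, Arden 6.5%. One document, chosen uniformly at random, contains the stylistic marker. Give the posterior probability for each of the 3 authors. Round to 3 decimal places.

With a uniform prior (1/3 each), posterior ∝ likelihood:
  Bell: 0.112
  Frost: 0.196
  Arden: 0.065
Sum = 0.373.
P(Bell | marker) = 0.112/0.373 ≈ 0.300
P(Frost | marker) = 0.196/0.373 ≈ 0.525
P(Arden | marker) = 0.065/0.373 ≈ 0.174

Bell 0.300, Frost 0.525, Arden 0.174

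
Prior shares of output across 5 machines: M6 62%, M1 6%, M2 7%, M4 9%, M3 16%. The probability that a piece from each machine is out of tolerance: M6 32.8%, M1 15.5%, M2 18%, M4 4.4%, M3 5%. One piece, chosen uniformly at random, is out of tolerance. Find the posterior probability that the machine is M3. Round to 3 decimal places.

0.034

Compute prior × likelihood for every hypothesis:
  M6: 0.62 × 0.328 = 0.20336
  M1: 0.06 × 0.155 = 0.0093
  M2: 0.07 × 0.18 = 0.0126
  M4: 0.09 × 0.044 = 0.00396
  M3: 0.16 × 0.05 = 0.008
Normalizing constant = 0.23722.
P(M3 | evidence) = 0.008 / 0.23722 ≈ 0.034.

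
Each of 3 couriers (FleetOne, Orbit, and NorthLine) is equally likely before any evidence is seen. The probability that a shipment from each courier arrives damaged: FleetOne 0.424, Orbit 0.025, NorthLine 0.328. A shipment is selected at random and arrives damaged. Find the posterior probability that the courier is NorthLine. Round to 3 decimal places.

0.422

Since the prior is uniform, the posterior is proportional to the likelihood:
  FleetOne: 0.424
  Orbit: 0.025
  NorthLine: 0.328
Sum = 0.777.
P(NorthLine | evidence) = 0.328 / 0.777 ≈ 0.422.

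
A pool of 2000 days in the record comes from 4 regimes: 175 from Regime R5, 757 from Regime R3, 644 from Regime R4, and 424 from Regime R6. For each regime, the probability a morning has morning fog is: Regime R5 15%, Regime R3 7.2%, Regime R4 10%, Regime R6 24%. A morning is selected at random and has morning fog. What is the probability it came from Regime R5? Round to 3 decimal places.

0.106

By Bayes' rule, posterior ∝ prior × likelihood:
  Regime R5: 0.0875 × 0.15 = 0.013125
  Regime R3: 0.3785 × 0.072 = 0.027252
  Regime R4: 0.322 × 0.1 = 0.0322
  Regime R6: 0.212 × 0.24 = 0.05088
Normalizing constant = 0.123457.
P(Regime R5 | evidence) = 0.013125 / 0.123457 ≈ 0.106.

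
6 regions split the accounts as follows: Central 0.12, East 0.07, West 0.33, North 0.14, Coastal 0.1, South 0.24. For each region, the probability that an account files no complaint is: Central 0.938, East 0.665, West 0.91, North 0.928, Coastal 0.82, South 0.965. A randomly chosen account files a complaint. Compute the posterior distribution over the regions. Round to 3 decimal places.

Central 0.077, East 0.242, West 0.306, North 0.104, Coastal 0.185, South 0.087

Taking complements, P(complaint | each) = Central 0.062, East 0.335, West 0.09, North 0.072, Coastal 0.18, South 0.035.
Unnormalized posteriors (prior × likelihood):
  Central: 0.12 × 0.062 = 0.00744
  East: 0.07 × 0.335 = 0.02345
  West: 0.33 × 0.09 = 0.0297
  North: 0.14 × 0.072 = 0.01008
  Coastal: 0.1 × 0.18 = 0.018
  South: 0.24 × 0.035 = 0.0084
Total = 0.09707.
P(Central | complaint) = 0.00744/0.09707 ≈ 0.077
P(East | complaint) = 0.02345/0.09707 ≈ 0.242
P(West | complaint) = 0.0297/0.09707 ≈ 0.306
P(North | complaint) = 0.01008/0.09707 ≈ 0.104
P(Coastal | complaint) = 0.018/0.09707 ≈ 0.185
P(South | complaint) = 0.0084/0.09707 ≈ 0.087
(Check: 0.077+0.242+0.306+0.104+0.185+0.087 = 1.001.)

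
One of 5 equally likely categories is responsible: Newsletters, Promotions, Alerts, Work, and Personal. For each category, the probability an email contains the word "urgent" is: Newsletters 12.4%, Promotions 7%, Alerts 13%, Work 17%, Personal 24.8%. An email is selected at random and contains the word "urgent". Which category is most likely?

Personal

With a uniform prior (1/5 each), posterior ∝ likelihood:
  Newsletters: 0.124
  Promotions: 0.07
  Alerts: 0.13
  Work: 0.17
  Personal: 0.248
Normalizing constant = 0.742.
Largest term belongs to Personal, so Personal is most probable.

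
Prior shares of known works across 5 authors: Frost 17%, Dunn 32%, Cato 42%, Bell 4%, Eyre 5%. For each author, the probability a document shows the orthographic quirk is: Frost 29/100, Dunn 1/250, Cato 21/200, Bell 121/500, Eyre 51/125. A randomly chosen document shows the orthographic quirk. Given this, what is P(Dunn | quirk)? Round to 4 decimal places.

By Bayes' rule, posterior ∝ prior × likelihood:
  Frost: 0.17 × 0.29 = 0.0493
  Dunn: 0.32 × 0.004 = 0.00128
  Cato: 0.42 × 0.105 = 0.0441
  Bell: 0.04 × 0.242 = 0.00968
  Eyre: 0.05 × 0.408 = 0.0204
Normalizing constant = 0.12476.
P(Dunn | evidence) = 0.00128 / 0.12476 ≈ 0.0103.

0.0103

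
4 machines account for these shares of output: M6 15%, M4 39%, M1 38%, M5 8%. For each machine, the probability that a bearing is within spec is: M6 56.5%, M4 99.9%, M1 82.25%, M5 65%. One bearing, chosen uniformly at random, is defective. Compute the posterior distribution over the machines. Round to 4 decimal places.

M6 0.4051, M4 0.0024, M1 0.4187, M5 0.1738

Taking complements, P(defective | each) = M6 0.435, M4 0.001, M1 0.1775, M5 0.35.
By Bayes' rule, posterior ∝ prior × likelihood:
  M6: 0.15 × 0.435 = 0.06525
  M4: 0.39 × 0.001 = 0.00039
  M1: 0.38 × 0.1775 = 0.06745
  M5: 0.08 × 0.35 = 0.028
Total = 0.16109.
P(M6 | defective) = 0.06525/0.16109 ≈ 0.4051
P(M4 | defective) = 0.00039/0.16109 ≈ 0.0024
P(M1 | defective) = 0.06745/0.16109 ≈ 0.4187
P(M5 | defective) = 0.028/0.16109 ≈ 0.1738
(Check: 0.4051+0.0024+0.4187+0.1738 = 1.0000.)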